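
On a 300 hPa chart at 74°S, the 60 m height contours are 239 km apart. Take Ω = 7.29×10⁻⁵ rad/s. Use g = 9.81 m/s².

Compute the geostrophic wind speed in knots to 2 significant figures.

34 knots

Coriolis parameter at 74°S:
f = 2Ω sin φ = 2 × 7.29×10⁻⁵ × sin 74° = 1.40×10⁻⁴ s⁻¹
Height gradient: |∂Z/∂n| = 60 m / 239000 m = 2.51×10⁻⁴
On a pressure surface, geostrophic balance gives V_g = (g/f)|∂Z/∂n|:
V_g = 9.81 × 2.51×10⁻⁴ / 1.40×10⁻⁴ = 17.6 m/s
Converting: 17.6 m/s × 1.944 = 34 knots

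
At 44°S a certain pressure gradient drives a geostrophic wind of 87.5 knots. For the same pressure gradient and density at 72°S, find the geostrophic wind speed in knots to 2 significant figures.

With the same pressure gradient and density, V_g ∝ 1/f ∝ 1/sin φ.
V₂ = V₁ · sin φ₁ / sin φ₂ = 87.5 × sin 44° / sin 72°
V₂ = 87.5 × 0.6947/0.9511 = 64 knots

64 knots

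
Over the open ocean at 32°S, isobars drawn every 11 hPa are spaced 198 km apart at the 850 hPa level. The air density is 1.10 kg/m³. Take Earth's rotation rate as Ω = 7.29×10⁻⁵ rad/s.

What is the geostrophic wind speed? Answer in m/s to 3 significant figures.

Coriolis parameter at 32°S:
f = 2Ω sin φ = 2 × 7.29×10⁻⁵ × sin 32° = 7.73×10⁻⁵ s⁻¹
Pressure gradient: |∂P/∂n| = 1100 Pa / 198000 m = 5.56×10⁻³ Pa/m
Geostrophic balance (pressure-gradient force = Coriolis force):
V_g = (1/(fρ)) |∂P/∂n| = 5.56×10⁻³ / (7.73×10⁻⁵ × 1.10) = 65.4 m/s

65.4 m/s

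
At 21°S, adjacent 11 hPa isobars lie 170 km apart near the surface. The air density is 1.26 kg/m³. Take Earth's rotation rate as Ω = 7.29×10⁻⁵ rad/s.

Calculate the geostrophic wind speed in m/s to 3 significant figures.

Coriolis parameter at 21°S:
f = 2Ω sin φ = 2 × 7.29×10⁻⁵ × sin 21° = 5.23×10⁻⁵ s⁻¹
Pressure gradient: |∂P/∂n| = 1100 Pa / 170000 m = 6.47×10⁻³ Pa/m
Geostrophic balance (pressure-gradient force = Coriolis force):
V_g = (1/(fρ)) |∂P/∂n| = 6.47×10⁻³ / (5.23×10⁻⁵ × 1.26) = 98.3 m/s

98.3 m/s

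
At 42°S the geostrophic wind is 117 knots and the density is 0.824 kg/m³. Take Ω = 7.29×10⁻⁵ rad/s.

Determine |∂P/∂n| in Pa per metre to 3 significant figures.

Coriolis parameter at 42°S:
f = 2Ω sin φ = 2 × 7.29×10⁻⁵ × sin 42° = 9.76×10⁻⁵ s⁻¹
Wind speed in SI: 117 knots = 60.2 m/s
Geostrophic balance rearranged: |∂P/∂n| = f ρ V_g
|∂P/∂n| = 9.76×10⁻⁵ × 0.824 × 60.2 = 4.84×10⁻³ Pa/m

4.84×10⁻³ Pa/m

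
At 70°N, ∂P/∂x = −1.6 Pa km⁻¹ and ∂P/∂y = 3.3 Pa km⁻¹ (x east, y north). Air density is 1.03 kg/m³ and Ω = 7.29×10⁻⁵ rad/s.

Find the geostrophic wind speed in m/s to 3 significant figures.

26.0 m/s

Coriolis parameter at 70°N:
f = 2Ω sin φ = 2 × 7.29×10⁻⁵ × sin 70° = 1.37×10⁻⁴ s⁻¹
Component geostrophic relations (x east, y north):
u_g = −(1/(fρ)) ∂P/∂y,  v_g = (1/(fρ)) ∂P/∂x
u_g = −(3.3×10⁻³)/(1.37×10⁻⁴ × 1.03) = −23.4 m/s;  v_g = (−1.6×10⁻³)/(1.37×10⁻⁴ × 1.03) = −11.3 m/s
|V_g| = √(u_g² + v_g²) = 26.0 m/s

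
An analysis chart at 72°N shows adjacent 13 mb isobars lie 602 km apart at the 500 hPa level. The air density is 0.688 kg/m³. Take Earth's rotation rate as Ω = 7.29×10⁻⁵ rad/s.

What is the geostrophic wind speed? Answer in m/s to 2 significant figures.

23 m/s

Coriolis parameter at 72°N:
f = 2Ω sin φ = 2 × 7.29×10⁻⁵ × sin 72° = 1.39×10⁻⁴ s⁻¹
Pressure gradient: |∂P/∂n| = 1300 Pa / 602000 m = 2.16×10⁻³ Pa/m
Geostrophic balance (pressure-gradient force = Coriolis force):
V_g = (1/(fρ)) |∂P/∂n| = 2.16×10⁻³ / (1.39×10⁻⁴ × 0.688) = 22.6 m/s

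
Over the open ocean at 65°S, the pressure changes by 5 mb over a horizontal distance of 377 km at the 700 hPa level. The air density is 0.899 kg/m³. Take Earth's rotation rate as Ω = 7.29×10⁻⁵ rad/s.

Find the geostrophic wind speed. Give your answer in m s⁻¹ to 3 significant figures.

Coriolis parameter at 65°S:
f = 2Ω sin φ = 2 × 7.29×10⁻⁵ × sin 65° = 1.32×10⁻⁴ s⁻¹
Pressure gradient: |∂P/∂n| = 500 Pa / 377000 m = 1.33×10⁻³ Pa/m
Geostrophic balance (pressure-gradient force = Coriolis force):
V_g = (1/(fρ)) |∂P/∂n| = 1.33×10⁻³ / (1.32×10⁻⁴ × 0.899) = 11.2 m/s

11.2 m s⁻¹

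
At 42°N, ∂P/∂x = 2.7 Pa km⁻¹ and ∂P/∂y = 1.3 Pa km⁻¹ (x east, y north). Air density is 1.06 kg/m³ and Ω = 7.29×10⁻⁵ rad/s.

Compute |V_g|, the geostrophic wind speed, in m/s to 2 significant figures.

29 m/s

Coriolis parameter at 42°N:
f = 2Ω sin φ = 2 × 7.29×10⁻⁵ × sin 42° = 9.76×10⁻⁵ s⁻¹
Component geostrophic relations (x east, y north):
u_g = −(1/(fρ)) ∂P/∂y,  v_g = (1/(fρ)) ∂P/∂x
u_g = −(1.3×10⁻³)/(9.76×10⁻⁵ × 1.06) = −12.6 m/s;  v_g = (2.7×10⁻³)/(9.76×10⁻⁵ × 1.06) = 26.1 m/s
|V_g| = √(u_g² + v_g²) = 29.0 m/s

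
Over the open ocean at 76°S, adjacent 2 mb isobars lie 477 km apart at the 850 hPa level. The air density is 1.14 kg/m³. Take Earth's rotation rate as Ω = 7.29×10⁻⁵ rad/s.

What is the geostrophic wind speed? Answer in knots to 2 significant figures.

5.1 knots

Coriolis parameter at 76°S:
f = 2Ω sin φ = 2 × 7.29×10⁻⁵ × sin 76° = 1.41×10⁻⁴ s⁻¹
Pressure gradient: |∂P/∂n| = 200 Pa / 477000 m = 4.19×10⁻⁴ Pa/m
Geostrophic balance (pressure-gradient force = Coriolis force):
V_g = (1/(fρ)) |∂P/∂n| = 4.19×10⁻⁴ / (1.41×10⁻⁴ × 1.14) = 2.60 m/s
Converting: 2.60 m/s × 1.944 = 5.1 knots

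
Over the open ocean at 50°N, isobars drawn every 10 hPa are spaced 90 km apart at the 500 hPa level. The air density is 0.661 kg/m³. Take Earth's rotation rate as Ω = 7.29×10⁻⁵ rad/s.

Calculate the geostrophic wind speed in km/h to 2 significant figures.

540 km/h

Coriolis parameter at 50°N:
f = 2Ω sin φ = 2 × 7.29×10⁻⁵ × sin 50° = 1.12×10⁻⁴ s⁻¹
Pressure gradient: |∂P/∂n| = 1000 Pa / 90000 m = 1.11×10⁻² Pa/m
Geostrophic balance (pressure-gradient force = Coriolis force):
V_g = (1/(fρ)) |∂P/∂n| = 1.11×10⁻² / (1.12×10⁻⁴ × 0.661) = 151 m/s
Converting: 151 m/s × 3.6 = 540 km/h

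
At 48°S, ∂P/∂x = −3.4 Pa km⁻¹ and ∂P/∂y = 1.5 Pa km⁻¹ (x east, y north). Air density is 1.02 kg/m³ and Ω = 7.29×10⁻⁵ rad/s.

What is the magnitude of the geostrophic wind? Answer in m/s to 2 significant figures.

Coriolis parameter at 48°S:
f = 2Ω sin φ = 2 × 7.29×10⁻⁵ × sin 48° = 1.08×10⁻⁴ s⁻¹
In the Southern Hemisphere f is negative: f = −1.08×10⁻⁴ s⁻¹.
Component geostrophic relations (x east, y north):
u_g = −(1/(fρ)) ∂P/∂y,  v_g = (1/(fρ)) ∂P/∂x
u_g = −(1.5×10⁻³)/(−1.08×10⁻⁴ × 1.02) = 13.6 m/s;  v_g = (−3.4×10⁻³)/(−1.08×10⁻⁴ × 1.02) = 30.8 m/s
|V_g| = √(u_g² + v_g²) = 33.6 m/s

34 m/s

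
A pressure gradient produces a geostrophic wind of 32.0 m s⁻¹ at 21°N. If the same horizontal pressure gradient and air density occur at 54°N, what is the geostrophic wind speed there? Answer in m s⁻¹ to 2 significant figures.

With the same pressure gradient and density, V_g ∝ 1/f ∝ 1/sin φ.
V₂ = V₁ · sin φ₁ / sin φ₂ = 32.0 × sin 21° / sin 54°
V₂ = 32.0 × 0.3584/0.8090 = 14 m s⁻¹

14 m s⁻¹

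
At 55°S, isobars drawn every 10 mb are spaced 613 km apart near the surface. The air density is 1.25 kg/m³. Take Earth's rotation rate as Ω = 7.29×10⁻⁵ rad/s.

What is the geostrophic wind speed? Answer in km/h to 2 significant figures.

Coriolis parameter at 55°S:
f = 2Ω sin φ = 2 × 7.29×10⁻⁵ × sin 55° = 1.19×10⁻⁴ s⁻¹
Pressure gradient: |∂P/∂n| = 1000 Pa / 613000 m = 1.63×10⁻³ Pa/m
Geostrophic balance (pressure-gradient force = Coriolis force):
V_g = (1/(fρ)) |∂P/∂n| = 1.63×10⁻³ / (1.19×10⁻⁴ × 1.25) = 10.9 m/s
Converting: 10.9 m/s × 3.6 = 39 km/h

39 km/h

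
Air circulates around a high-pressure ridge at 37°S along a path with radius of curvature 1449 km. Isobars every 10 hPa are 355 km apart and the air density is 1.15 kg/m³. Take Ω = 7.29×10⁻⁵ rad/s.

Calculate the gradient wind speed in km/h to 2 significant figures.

Coriolis parameter at 37°S:
f = 2Ω sin φ = 2 × 7.29×10⁻⁵ × sin 37° = 8.77×10⁻⁵ s⁻¹
Pressure gradient: |∂P/∂n| = 1000 Pa / 355000 m = 2.82×10⁻³ Pa/m
Geostrophic speed: V_g = |∂P/∂n|/(fρ) = 2.82×10⁻³/(8.77×10⁻⁵ × 1.15) = 27.9 m/s
Around a high, pressure-gradient force acts outward with centrifugal, so Coriolis balances both:
fV = (1/ρ)|∂P/∂n| + V²/R  →  V² − fR·V + fR·V_g = 0
With fR = 8.77×10⁻⁵ × 1449×10³ m = 127 m/s:
V = [fR − √((fR)² − 4 fR V_g)]/2 = [127 − √(127² − 4×127×27.9)]/2 = 41.4 m/s
Supergeostrophic (V > V_g = 27.9 m/s), as expected around a high.
Converting: 41.4 m/s × 3.6 = 150 km/h

150 km/h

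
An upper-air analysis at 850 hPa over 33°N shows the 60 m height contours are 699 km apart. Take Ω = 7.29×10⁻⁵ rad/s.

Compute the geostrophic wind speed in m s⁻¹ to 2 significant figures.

11 m s⁻¹

Coriolis parameter at 33°N:
f = 2Ω sin φ = 2 × 7.29×10⁻⁵ × sin 33° = 7.94×10⁻⁵ s⁻¹
Height gradient: |∂Z/∂n| = 60 m / 699000 m = 8.58×10⁻⁵
On a pressure surface, geostrophic balance gives V_g = (g/f)|∂Z/∂n|:
V_g = 9.81 × 8.58×10⁻⁵ / 7.94×10⁻⁵ = 10.6 m/s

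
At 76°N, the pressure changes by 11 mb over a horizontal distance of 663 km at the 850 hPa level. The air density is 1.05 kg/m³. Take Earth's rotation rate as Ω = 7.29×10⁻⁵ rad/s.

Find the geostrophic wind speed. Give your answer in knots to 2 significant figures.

Coriolis parameter at 76°N:
f = 2Ω sin φ = 2 × 7.29×10⁻⁵ × sin 76° = 1.41×10⁻⁴ s⁻¹
Pressure gradient: |∂P/∂n| = 1100 Pa / 663000 m = 1.66×10⁻³ Pa/m
Geostrophic balance (pressure-gradient force = Coriolis force):
V_g = (1/(fρ)) |∂P/∂n| = 1.66×10⁻³ / (1.41×10⁻⁴ × 1.05) = 11.2 m/s
Converting: 11.2 m/s × 1.944 = 22 knots

22 knots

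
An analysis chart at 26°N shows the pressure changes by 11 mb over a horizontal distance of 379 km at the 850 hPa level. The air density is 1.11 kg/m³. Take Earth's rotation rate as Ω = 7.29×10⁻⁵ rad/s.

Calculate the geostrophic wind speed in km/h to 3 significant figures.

147 km/h

Coriolis parameter at 26°N:
f = 2Ω sin φ = 2 × 7.29×10⁻⁵ × sin 26° = 6.39×10⁻⁵ s⁻¹
Pressure gradient: |∂P/∂n| = 1100 Pa / 379000 m = 2.90×10⁻³ Pa/m
Geostrophic balance (pressure-gradient force = Coriolis force):
V_g = (1/(fρ)) |∂P/∂n| = 2.90×10⁻³ / (6.39×10⁻⁵ × 1.11) = 40.9 m/s
Converting: 40.9 m/s × 3.6 = 147 km/h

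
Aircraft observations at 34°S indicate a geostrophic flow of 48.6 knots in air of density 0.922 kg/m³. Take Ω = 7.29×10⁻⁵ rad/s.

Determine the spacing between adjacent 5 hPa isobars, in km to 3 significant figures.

266 km

Coriolis parameter at 34°S:
f = 2Ω sin φ = 2 × 7.29×10⁻⁵ × sin 34° = 8.15×10⁻⁵ s⁻¹
Wind speed in SI: 48.6 knots = 25.0 m/s
Geostrophic balance rearranged: |∂P/∂n| = f ρ V_g
|∂P/∂n| = 8.15×10⁻⁵ × 0.922 × 25.0 = 1.88×10⁻³ Pa/m
Isobar spacing: Δn = ΔP/|∂P/∂n| = 500 Pa / 1.88×10⁻³ Pa/m = 266039 m ≈ 266 km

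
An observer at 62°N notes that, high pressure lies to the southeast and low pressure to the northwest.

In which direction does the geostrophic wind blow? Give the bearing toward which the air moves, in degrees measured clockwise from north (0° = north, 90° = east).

045°

The pressure-gradient force points toward the northwest (bearing 315°).
Geostrophic balance: in the Northern Hemisphere the Coriolis force deflects motion to the right, so the geostrophic wind blows 90° to the right of the pressure-gradient force (low pressure on the left).
Rotating 315° by 90° clockwise gives 045° — the wind blows toward the northeast.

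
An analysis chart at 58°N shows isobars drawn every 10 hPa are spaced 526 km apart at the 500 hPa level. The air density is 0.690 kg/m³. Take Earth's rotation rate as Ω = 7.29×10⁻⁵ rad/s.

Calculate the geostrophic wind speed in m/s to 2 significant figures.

Coriolis parameter at 58°N:
f = 2Ω sin φ = 2 × 7.29×10⁻⁵ × sin 58° = 1.24×10⁻⁴ s⁻¹
Pressure gradient: |∂P/∂n| = 1000 Pa / 526000 m = 1.90×10⁻³ Pa/m
Geostrophic balance (pressure-gradient force = Coriolis force):
V_g = (1/(fρ)) |∂P/∂n| = 1.90×10⁻³ / (1.24×10⁻⁴ × 0.690) = 22.3 m/s

22 m/s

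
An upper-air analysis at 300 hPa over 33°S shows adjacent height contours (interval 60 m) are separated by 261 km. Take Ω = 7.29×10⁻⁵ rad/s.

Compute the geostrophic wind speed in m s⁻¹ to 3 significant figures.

28.4 m s⁻¹

Coriolis parameter at 33°S:
f = 2Ω sin φ = 2 × 7.29×10⁻⁵ × sin 33° = 7.94×10⁻⁵ s⁻¹
Height gradient: |∂Z/∂n| = 60 m / 261000 m = 2.30×10⁻⁴
On a pressure surface, geostrophic balance gives V_g = (g/f)|∂Z/∂n|:
V_g = 9.81 × 2.30×10⁻⁴ / 7.94×10⁻⁵ = 28.4 m/s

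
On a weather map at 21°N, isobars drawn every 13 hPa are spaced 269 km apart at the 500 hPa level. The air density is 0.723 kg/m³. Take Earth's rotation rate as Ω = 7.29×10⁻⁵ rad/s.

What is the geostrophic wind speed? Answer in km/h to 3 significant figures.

Coriolis parameter at 21°N:
f = 2Ω sin φ = 2 × 7.29×10⁻⁵ × sin 21° = 5.23×10⁻⁵ s⁻¹
Pressure gradient: |∂P/∂n| = 1300 Pa / 269000 m = 4.83×10⁻³ Pa/m
Geostrophic balance (pressure-gradient force = Coriolis force):
V_g = (1/(fρ)) |∂P/∂n| = 4.83×10⁻³ / (5.23×10⁻⁵ × 0.723) = 128 m/s
Converting: 128 m/s × 3.6 = 461 km/h

461 km/h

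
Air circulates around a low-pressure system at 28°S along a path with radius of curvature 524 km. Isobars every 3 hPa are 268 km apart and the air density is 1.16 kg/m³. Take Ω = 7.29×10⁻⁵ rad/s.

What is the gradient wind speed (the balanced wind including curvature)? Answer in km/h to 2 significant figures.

39 km/h

Coriolis parameter at 28°S:
f = 2Ω sin φ = 2 × 7.29×10⁻⁵ × sin 28° = 6.84×10⁻⁵ s⁻¹
Pressure gradient: |∂P/∂n| = 300 Pa / 268000 m = 1.12×10⁻³ Pa/m
Geostrophic speed: V_g = |∂P/∂n|/(fρ) = 1.12×10⁻³/(6.84×10⁻⁵ × 1.16) = 14.1 m/s
Around a low, centrifugal force acts outward with Coriolis, so pressure-gradient force balances both:
(1/ρ)|∂P/∂n| = fV + V²/R  →  V² + fR·V − fR·V_g = 0
With fR = 6.84×10⁻⁵ × 524×10³ m = 35.9 m/s:
V = [−fR + √((fR)² + 4 fR V_g)]/2 = [−35.9 + √(35.9² + 4×35.9×14.1)]/2 = 10.8 m/s
Subgeostrophic (V < V_g = 14.1 m/s), as expected around a low.
Converting: 10.8 m/s × 3.6 = 39 km/h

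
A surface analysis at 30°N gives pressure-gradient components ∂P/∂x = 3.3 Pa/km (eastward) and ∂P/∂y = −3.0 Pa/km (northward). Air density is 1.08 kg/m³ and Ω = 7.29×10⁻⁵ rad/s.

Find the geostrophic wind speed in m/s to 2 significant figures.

Coriolis parameter at 30°N:
f = 2Ω sin φ = 2 × 7.29×10⁻⁵ × sin 30° = 7.29×10⁻⁵ s⁻¹
Component geostrophic relations (x east, y north):
u_g = −(1/(fρ)) ∂P/∂y,  v_g = (1/(fρ)) ∂P/∂x
u_g = −(−3.0×10⁻³)/(7.29×10⁻⁵ × 1.08) = 38.1 m/s;  v_g = (3.3×10⁻³)/(7.29×10⁻⁵ × 1.08) = 41.9 m/s
|V_g| = √(u_g² + v_g²) = 56.6 m/s

57 m/s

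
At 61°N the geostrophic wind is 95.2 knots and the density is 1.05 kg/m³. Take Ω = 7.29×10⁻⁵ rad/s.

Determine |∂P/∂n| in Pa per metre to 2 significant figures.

6.6×10⁻³ Pa/m

Coriolis parameter at 61°N:
f = 2Ω sin φ = 2 × 7.29×10⁻⁵ × sin 61° = 1.28×10⁻⁴ s⁻¹
Wind speed in SI: 95.2 knots = 49.0 m/s
Geostrophic balance rearranged: |∂P/∂n| = f ρ V_g
|∂P/∂n| = 1.28×10⁻⁴ × 1.05 × 49.0 = 6.56×10⁻³ Pa/m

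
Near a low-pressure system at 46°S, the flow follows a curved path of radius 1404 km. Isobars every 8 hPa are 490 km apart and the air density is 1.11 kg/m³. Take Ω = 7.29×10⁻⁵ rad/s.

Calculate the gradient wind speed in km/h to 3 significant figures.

46.4 km/h

Coriolis parameter at 46°S:
f = 2Ω sin φ = 2 × 7.29×10⁻⁵ × sin 46° = 1.05×10⁻⁴ s⁻¹
Pressure gradient: |∂P/∂n| = 800 Pa / 490000 m = 1.63×10⁻³ Pa/m
Geostrophic speed: V_g = |∂P/∂n|/(fρ) = 1.63×10⁻³/(1.05×10⁻⁴ × 1.11) = 14.0 m/s
Around a low, centrifugal force acts outward with Coriolis, so pressure-gradient force balances both:
(1/ρ)|∂P/∂n| = fV + V²/R  →  V² + fR·V − fR·V_g = 0
With fR = 1.05×10⁻⁴ × 1404×10³ m = 147 m/s:
V = [−fR + √((fR)² + 4 fR V_g)]/2 = [−147 + √(147² + 4×147×14)]/2 = 12.9 m/s
Subgeostrophic (V < V_g = 14 m/s), as expected around a low.
Converting: 12.9 m/s × 3.6 = 46.4 km/h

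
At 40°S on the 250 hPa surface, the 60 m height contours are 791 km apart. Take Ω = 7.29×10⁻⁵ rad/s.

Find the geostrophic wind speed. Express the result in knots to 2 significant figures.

Coriolis parameter at 40°S:
f = 2Ω sin φ = 2 × 7.29×10⁻⁵ × sin 40° = 9.37×10⁻⁵ s⁻¹
Height gradient: |∂Z/∂n| = 60 m / 791000 m = 7.59×10⁻⁵
On a pressure surface, geostrophic balance gives V_g = (g/f)|∂Z/∂n|:
V_g = 9.81 × 7.59×10⁻⁵ / 9.37×10⁻⁵ = 7.94 m/s
Converting: 7.94 m/s × 1.944 = 15 knots

15 knots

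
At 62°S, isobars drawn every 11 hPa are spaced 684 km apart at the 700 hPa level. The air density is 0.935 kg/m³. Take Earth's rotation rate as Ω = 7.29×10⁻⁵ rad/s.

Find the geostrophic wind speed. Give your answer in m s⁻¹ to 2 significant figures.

Coriolis parameter at 62°S:
f = 2Ω sin φ = 2 × 7.29×10⁻⁵ × sin 62° = 1.29×10⁻⁴ s⁻¹
Pressure gradient: |∂P/∂n| = 1100 Pa / 684000 m = 1.61×10⁻³ Pa/m
Geostrophic balance (pressure-gradient force = Coriolis force):
V_g = (1/(fρ)) |∂P/∂n| = 1.61×10⁻³ / (1.29×10⁻⁴ × 0.935) = 13.4 m/s

13 m s⁻¹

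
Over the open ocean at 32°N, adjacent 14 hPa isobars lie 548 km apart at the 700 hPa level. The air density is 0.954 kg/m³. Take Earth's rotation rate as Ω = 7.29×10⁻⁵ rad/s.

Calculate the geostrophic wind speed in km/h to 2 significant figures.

120 km/h

Coriolis parameter at 32°N:
f = 2Ω sin φ = 2 × 7.29×10⁻⁵ × sin 32° = 7.73×10⁻⁵ s⁻¹
Pressure gradient: |∂P/∂n| = 1400 Pa / 548000 m = 2.55×10⁻³ Pa/m
Geostrophic balance (pressure-gradient force = Coriolis force):
V_g = (1/(fρ)) |∂P/∂n| = 2.55×10⁻³ / (7.73×10⁻⁵ × 0.954) = 34.7 m/s
Converting: 34.7 m/s × 3.6 = 120 km/h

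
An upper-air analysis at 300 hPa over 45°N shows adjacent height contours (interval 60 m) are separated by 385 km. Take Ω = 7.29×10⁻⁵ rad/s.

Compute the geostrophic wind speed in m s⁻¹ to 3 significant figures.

Coriolis parameter at 45°N:
f = 2Ω sin φ = 2 × 7.29×10⁻⁵ × sin 45° = 1.03×10⁻⁴ s⁻¹
Height gradient: |∂Z/∂n| = 60 m / 385000 m = 1.56×10⁻⁴
On a pressure surface, geostrophic balance gives V_g = (g/f)|∂Z/∂n|:
V_g = 9.81 × 1.56×10⁻⁴ / 1.03×10⁻⁴ = 14.8 m/s

14.8 m s⁻¹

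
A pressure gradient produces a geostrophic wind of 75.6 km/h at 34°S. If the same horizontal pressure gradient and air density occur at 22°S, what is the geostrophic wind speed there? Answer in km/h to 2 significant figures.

110 km/h

With the same pressure gradient and density, V_g ∝ 1/f ∝ 1/sin φ.
V₂ = V₁ · sin φ₁ / sin φ₂ = 75.6 × sin 34° / sin 22°
V₂ = 75.6 × 0.5592/0.3746 = 110 km/h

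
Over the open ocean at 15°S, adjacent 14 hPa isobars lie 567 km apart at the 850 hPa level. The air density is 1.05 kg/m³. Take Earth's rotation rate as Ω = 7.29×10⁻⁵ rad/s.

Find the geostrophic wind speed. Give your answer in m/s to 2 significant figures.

Coriolis parameter at 15°S:
f = 2Ω sin φ = 2 × 7.29×10⁻⁵ × sin 15° = 3.77×10⁻⁵ s⁻¹
Pressure gradient: |∂P/∂n| = 1400 Pa / 567000 m = 2.47×10⁻³ Pa/m
Geostrophic balance (pressure-gradient force = Coriolis force):
V_g = (1/(fρ)) |∂P/∂n| = 2.47×10⁻³ / (3.77×10⁻⁵ × 1.05) = 62.3 m/s

62 m/s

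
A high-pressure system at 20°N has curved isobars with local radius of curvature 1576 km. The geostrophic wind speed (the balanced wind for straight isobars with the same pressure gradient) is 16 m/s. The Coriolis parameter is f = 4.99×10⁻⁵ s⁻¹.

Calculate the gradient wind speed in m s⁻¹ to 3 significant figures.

22.4 m s⁻¹

Around a high, pressure-gradient force acts outward with centrifugal, so Coriolis balances both:
fV = (1/ρ)|∂P/∂n| + V²/R  →  V² − fR·V + fR·V_g = 0
With fR = 4.99×10⁻⁵ × 1576×10³ m = 78.6 m/s:
V = [fR − √((fR)² − 4 fR V_g)]/2 = [78.6 − √(78.6² − 4×78.6×16)]/2 = 22.4 m/s
Supergeostrophic (V > V_g = 16 m/s), as expected around a high.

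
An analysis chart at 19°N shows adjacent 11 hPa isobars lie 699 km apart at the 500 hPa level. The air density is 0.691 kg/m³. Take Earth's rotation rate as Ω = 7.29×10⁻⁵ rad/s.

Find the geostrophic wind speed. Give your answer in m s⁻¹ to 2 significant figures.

Coriolis parameter at 19°N:
f = 2Ω sin φ = 2 × 7.29×10⁻⁵ × sin 19° = 4.75×10⁻⁵ s⁻¹
Pressure gradient: |∂P/∂n| = 1100 Pa / 699000 m = 1.57×10⁻³ Pa/m
Geostrophic balance (pressure-gradient force = Coriolis force):
V_g = (1/(fρ)) |∂P/∂n| = 1.57×10⁻³ / (4.75×10⁻⁵ × 0.691) = 48.0 m/s

48 m s⁻¹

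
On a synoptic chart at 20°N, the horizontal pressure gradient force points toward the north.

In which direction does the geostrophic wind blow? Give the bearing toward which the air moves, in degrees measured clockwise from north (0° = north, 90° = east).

The pressure-gradient force points toward the north (bearing 000°).
Geostrophic balance: in the Northern Hemisphere the Coriolis force deflects motion to the right, so the geostrophic wind blows 90° to the right of the pressure-gradient force (low pressure on the left).
Rotating 000° by 90° clockwise gives 090° — the wind blows toward the east.

090°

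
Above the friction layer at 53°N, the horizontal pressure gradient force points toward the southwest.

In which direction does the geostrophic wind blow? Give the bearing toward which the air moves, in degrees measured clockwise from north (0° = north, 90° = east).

The pressure-gradient force points toward the southwest (bearing 225°).
Geostrophic balance: in the Northern Hemisphere the Coriolis force deflects motion to the right, so the geostrophic wind blows 90° to the right of the pressure-gradient force (low pressure on the left).
Rotating 225° by 90° clockwise gives 315° — the wind blows toward the northwest.

315°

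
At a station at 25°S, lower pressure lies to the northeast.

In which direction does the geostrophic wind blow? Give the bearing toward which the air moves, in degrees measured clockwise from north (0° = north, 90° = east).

The pressure-gradient force points toward the northeast (bearing 045°).
Geostrophic balance: in the Southern Hemisphere the Coriolis force deflects motion to the left, so the geostrophic wind blows 90° to the left of the pressure-gradient force (low pressure on the right).
Rotating 045° by 90° counterclockwise gives 315° — the wind blows toward the northwest.

315°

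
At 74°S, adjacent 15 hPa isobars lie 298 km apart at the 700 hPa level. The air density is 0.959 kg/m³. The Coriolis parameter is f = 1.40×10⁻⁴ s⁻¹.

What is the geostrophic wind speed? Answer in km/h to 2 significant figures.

Pressure gradient: |∂P/∂n| = 1500 Pa / 298000 m = 5.03×10⁻³ Pa/m
Geostrophic balance (pressure-gradient force = Coriolis force):
V_g = (1/(fρ)) |∂P/∂n| = 5.03×10⁻³ / (1.40×10⁻⁴ × 0.959) = 37.5 m/s
Converting: 37.5 m/s × 3.6 = 130 km/h

130 km/h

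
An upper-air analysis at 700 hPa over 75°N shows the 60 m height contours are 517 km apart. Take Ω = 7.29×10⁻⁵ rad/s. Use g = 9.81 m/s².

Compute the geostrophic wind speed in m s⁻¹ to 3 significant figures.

Coriolis parameter at 75°N:
f = 2Ω sin φ = 2 × 7.29×10⁻⁵ × sin 75° = 1.41×10⁻⁴ s⁻¹
Height gradient: |∂Z/∂n| = 60 m / 517000 m = 1.16×10⁻⁴
On a pressure surface, geostrophic balance gives V_g = (g/f)|∂Z/∂n|:
V_g = 9.81 × 1.16×10⁻⁴ / 1.41×10⁻⁴ = 8.08 m/s

8.08 m s⁻¹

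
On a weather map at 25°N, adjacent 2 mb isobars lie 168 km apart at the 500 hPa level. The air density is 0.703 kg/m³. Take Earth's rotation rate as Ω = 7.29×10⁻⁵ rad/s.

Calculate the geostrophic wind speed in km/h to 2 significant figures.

Coriolis parameter at 25°N:
f = 2Ω sin φ = 2 × 7.29×10⁻⁵ × sin 25° = 6.16×10⁻⁵ s⁻¹
Pressure gradient: |∂P/∂n| = 200 Pa / 168000 m = 1.19×10⁻³ Pa/m
Geostrophic balance (pressure-gradient force = Coriolis force):
V_g = (1/(fρ)) |∂P/∂n| = 1.19×10⁻³ / (6.16×10⁻⁵ × 0.703) = 27.5 m/s
Converting: 27.5 m/s × 3.6 = 99 km/h

99 km/h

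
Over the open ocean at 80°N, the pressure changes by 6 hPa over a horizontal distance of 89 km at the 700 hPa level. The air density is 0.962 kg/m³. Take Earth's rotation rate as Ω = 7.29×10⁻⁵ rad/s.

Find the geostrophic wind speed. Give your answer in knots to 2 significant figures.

Coriolis parameter at 80°N:
f = 2Ω sin φ = 2 × 7.29×10⁻⁵ × sin 80° = 1.44×10⁻⁴ s⁻¹
Pressure gradient: |∂P/∂n| = 600 Pa / 89000 m = 6.74×10⁻³ Pa/m
Geostrophic balance (pressure-gradient force = Coriolis force):
V_g = (1/(fρ)) |∂P/∂n| = 6.74×10⁻³ / (1.44×10⁻⁴ × 0.962) = 48.8 m/s
Converting: 48.8 m/s × 1.944 = 95 knots

95 knots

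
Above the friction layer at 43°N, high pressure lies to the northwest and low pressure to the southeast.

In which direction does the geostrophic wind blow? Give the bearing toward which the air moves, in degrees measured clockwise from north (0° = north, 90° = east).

The pressure-gradient force points toward the southeast (bearing 135°).
Geostrophic balance: in the Northern Hemisphere the Coriolis force deflects motion to the right, so the geostrophic wind blows 90° to the right of the pressure-gradient force (low pressure on the left).
Rotating 135° by 90° clockwise gives 225° — the wind blows toward the southwest.

225°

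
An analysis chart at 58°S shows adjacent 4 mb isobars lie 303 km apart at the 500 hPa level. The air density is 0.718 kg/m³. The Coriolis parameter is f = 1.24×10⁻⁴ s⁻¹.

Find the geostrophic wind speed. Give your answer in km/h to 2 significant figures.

Pressure gradient: |∂P/∂n| = 400 Pa / 303000 m = 1.32×10⁻³ Pa/m
Geostrophic balance (pressure-gradient force = Coriolis force):
V_g = (1/(fρ)) |∂P/∂n| = 1.32×10⁻³ / (1.24×10⁻⁴ × 0.718) = 14.8 m/s
Converting: 14.8 m/s × 3.6 = 53 km/h

53 km/h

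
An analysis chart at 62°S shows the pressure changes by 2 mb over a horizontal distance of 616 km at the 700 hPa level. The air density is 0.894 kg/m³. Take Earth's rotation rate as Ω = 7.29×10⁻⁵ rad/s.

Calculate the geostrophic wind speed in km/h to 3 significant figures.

10.2 km/h

Coriolis parameter at 62°S:
f = 2Ω sin φ = 2 × 7.29×10⁻⁵ × sin 62° = 1.29×10⁻⁴ s⁻¹
Pressure gradient: |∂P/∂n| = 200 Pa / 616000 m = 3.25×10⁻⁴ Pa/m
Geostrophic balance (pressure-gradient force = Coriolis force):
V_g = (1/(fρ)) |∂P/∂n| = 3.25×10⁻⁴ / (1.29×10⁻⁴ × 0.894) = 2.82 m/s
Converting: 2.82 m/s × 3.6 = 10.2 km/h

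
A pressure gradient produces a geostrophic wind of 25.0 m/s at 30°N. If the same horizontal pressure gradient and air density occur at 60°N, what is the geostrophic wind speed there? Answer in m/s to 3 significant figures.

With the same pressure gradient and density, V_g ∝ 1/f ∝ 1/sin φ.
V₂ = V₁ · sin φ₁ / sin φ₂ = 25.0 × sin 30° / sin 60°
V₂ = 25.0 × 0.5000/0.8660 = 14.4 m/s

14.4 m/s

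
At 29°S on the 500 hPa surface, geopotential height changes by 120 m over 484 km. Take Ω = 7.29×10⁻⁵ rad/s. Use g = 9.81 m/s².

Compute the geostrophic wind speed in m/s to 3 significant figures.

34.4 m/s

Coriolis parameter at 29°S:
f = 2Ω sin φ = 2 × 7.29×10⁻⁵ × sin 29° = 7.07×10⁻⁵ s⁻¹
Height gradient: |∂Z/∂n| = 120 m / 484000 m = 2.48×10⁻⁴
On a pressure surface, geostrophic balance gives V_g = (g/f)|∂Z/∂n|:
V_g = 9.81 × 2.48×10⁻⁴ / 7.07×10⁻⁵ = 34.4 m/s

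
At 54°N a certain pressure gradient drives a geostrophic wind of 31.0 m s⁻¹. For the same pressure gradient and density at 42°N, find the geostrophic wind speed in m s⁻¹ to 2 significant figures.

37 m s⁻¹

With the same pressure gradient and density, V_g ∝ 1/f ∝ 1/sin φ.
V₂ = V₁ · sin φ₁ / sin φ₂ = 31.0 × sin 54° / sin 42°
V₂ = 31.0 × 0.8090/0.6691 = 37 m s⁻¹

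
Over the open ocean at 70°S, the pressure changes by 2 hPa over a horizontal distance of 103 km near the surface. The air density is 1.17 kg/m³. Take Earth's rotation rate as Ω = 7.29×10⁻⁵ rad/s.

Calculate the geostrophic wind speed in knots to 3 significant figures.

23.5 knots

Coriolis parameter at 70°S:
f = 2Ω sin φ = 2 × 7.29×10⁻⁵ × sin 70° = 1.37×10⁻⁴ s⁻¹
Pressure gradient: |∂P/∂n| = 200 Pa / 103000 m = 1.94×10⁻³ Pa/m
Geostrophic balance (pressure-gradient force = Coriolis force):
V_g = (1/(fρ)) |∂P/∂n| = 1.94×10⁻³ / (1.37×10⁻⁴ × 1.17) = 12.1 m/s
Converting: 12.1 m/s × 1.944 = 23.5 knots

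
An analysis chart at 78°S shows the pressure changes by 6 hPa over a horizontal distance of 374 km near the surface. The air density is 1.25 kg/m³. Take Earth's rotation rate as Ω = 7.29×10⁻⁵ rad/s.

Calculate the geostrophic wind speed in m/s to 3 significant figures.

9.00 m/s

Coriolis parameter at 78°S:
f = 2Ω sin φ = 2 × 7.29×10⁻⁵ × sin 78° = 1.43×10⁻⁴ s⁻¹
Pressure gradient: |∂P/∂n| = 600 Pa / 374000 m = 1.60×10⁻³ Pa/m
Geostrophic balance (pressure-gradient force = Coriolis force):
V_g = (1/(fρ)) |∂P/∂n| = 1.60×10⁻³ / (1.43×10⁻⁴ × 1.25) = 9.00 m/s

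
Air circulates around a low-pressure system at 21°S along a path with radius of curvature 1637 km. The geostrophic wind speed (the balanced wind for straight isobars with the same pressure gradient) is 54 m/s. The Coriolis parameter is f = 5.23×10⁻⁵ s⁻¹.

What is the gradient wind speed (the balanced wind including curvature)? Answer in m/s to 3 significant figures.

37.5 m/s

Around a low, centrifugal force acts outward with Coriolis, so pressure-gradient force balances both:
(1/ρ)|∂P/∂n| = fV + V²/R  →  V² + fR·V − fR·V_g = 0
With fR = 5.23×10⁻⁵ × 1637×10³ m = 85.6 m/s:
V = [−fR + √((fR)² + 4 fR V_g)]/2 = [−85.6 + √(85.6² + 4×85.6×54)]/2 = 37.5 m/s
Subgeostrophic (V < V_g = 54 m/s), as expected around a low.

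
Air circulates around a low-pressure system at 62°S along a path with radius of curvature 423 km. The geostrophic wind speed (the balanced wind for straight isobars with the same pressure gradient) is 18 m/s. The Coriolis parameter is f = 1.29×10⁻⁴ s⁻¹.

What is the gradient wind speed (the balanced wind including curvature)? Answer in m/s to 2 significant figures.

Around a low, centrifugal force acts outward with Coriolis, so pressure-gradient force balances both:
(1/ρ)|∂P/∂n| = fV + V²/R  →  V² + fR·V − fR·V_g = 0
With fR = 1.29×10⁻⁴ × 423×10³ m = 54.6 m/s:
V = [−fR + √((fR)² + 4 fR V_g)]/2 = [−54.6 + √(54.6² + 4×54.6×18)]/2 = 14.3 m/s
Subgeostrophic (V < V_g = 18 m/s), as expected around a low.

14 m/s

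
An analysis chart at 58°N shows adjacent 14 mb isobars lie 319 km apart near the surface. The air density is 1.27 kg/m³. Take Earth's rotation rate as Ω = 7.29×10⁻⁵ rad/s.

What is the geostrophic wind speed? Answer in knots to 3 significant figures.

Coriolis parameter at 58°N:
f = 2Ω sin φ = 2 × 7.29×10⁻⁵ × sin 58° = 1.24×10⁻⁴ s⁻¹
Pressure gradient: |∂P/∂n| = 1400 Pa / 319000 m = 4.39×10⁻³ Pa/m
Geostrophic balance (pressure-gradient force = Coriolis force):
V_g = (1/(fρ)) |∂P/∂n| = 4.39×10⁻³ / (1.24×10⁻⁴ × 1.27) = 27.9 m/s
Converting: 27.9 m/s × 1.944 = 54.3 knots

54.3 knots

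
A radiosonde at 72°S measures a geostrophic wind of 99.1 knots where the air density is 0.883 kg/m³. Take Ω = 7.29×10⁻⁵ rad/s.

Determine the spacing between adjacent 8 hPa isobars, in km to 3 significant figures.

128 km

Coriolis parameter at 72°S:
f = 2Ω sin φ = 2 × 7.29×10⁻⁵ × sin 72° = 1.39×10⁻⁴ s⁻¹
Wind speed in SI: 99.1 knots = 51.0 m/s
Geostrophic balance rearranged: |∂P/∂n| = f ρ V_g
|∂P/∂n| = 1.39×10⁻⁴ × 0.883 × 51.0 = 6.24×10⁻³ Pa/m
Isobar spacing: Δn = ΔP/|∂P/∂n| = 800 Pa / 6.24×10⁻³ Pa/m = 128160 m ≈ 128 km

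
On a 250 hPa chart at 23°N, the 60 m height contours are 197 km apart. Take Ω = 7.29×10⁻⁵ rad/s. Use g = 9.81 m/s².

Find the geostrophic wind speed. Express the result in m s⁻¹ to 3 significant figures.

52.4 m s⁻¹

Coriolis parameter at 23°N:
f = 2Ω sin φ = 2 × 7.29×10⁻⁵ × sin 23° = 5.70×10⁻⁵ s⁻¹
Height gradient: |∂Z/∂n| = 60 m / 197000 m = 3.05×10⁻⁴
On a pressure surface, geostrophic balance gives V_g = (g/f)|∂Z/∂n|:
V_g = 9.81 × 3.05×10⁻⁴ / 5.70×10⁻⁵ = 52.4 m/s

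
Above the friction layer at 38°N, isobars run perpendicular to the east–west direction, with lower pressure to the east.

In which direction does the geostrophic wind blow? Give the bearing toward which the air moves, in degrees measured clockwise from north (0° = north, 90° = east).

180°

The pressure-gradient force points toward the east (bearing 090°).
Geostrophic balance: in the Northern Hemisphere the Coriolis force deflects motion to the right, so the geostrophic wind blows 90° to the right of the pressure-gradient force (low pressure on the left).
Rotating 090° by 90° clockwise gives 180° — the wind blows toward the south.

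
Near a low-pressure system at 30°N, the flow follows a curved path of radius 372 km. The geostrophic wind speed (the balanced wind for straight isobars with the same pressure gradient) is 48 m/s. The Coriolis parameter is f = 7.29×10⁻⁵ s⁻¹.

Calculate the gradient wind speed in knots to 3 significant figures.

48.6 knots

Around a low, centrifugal force acts outward with Coriolis, so pressure-gradient force balances both:
(1/ρ)|∂P/∂n| = fV + V²/R  →  V² + fR·V − fR·V_g = 0
With fR = 7.29×10⁻⁵ × 372×10³ m = 27.1 m/s:
V = [−fR + √((fR)² + 4 fR V_g)]/2 = [−27.1 + √(27.1² + 4×27.1×48)]/2 = 25 m/s
Subgeostrophic (V < V_g = 48 m/s), as expected around a low.
Converting: 25 m/s × 1.944 = 48.6 knots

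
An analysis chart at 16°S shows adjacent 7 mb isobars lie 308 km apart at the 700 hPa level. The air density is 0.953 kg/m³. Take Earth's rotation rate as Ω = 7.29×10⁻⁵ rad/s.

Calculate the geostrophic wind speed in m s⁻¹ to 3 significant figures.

Coriolis parameter at 16°S:
f = 2Ω sin φ = 2 × 7.29×10⁻⁵ × sin 16° = 4.02×10⁻⁵ s⁻¹
Pressure gradient: |∂P/∂n| = 700 Pa / 308000 m = 2.27×10⁻³ Pa/m
Geostrophic balance (pressure-gradient force = Coriolis force):
V_g = (1/(fρ)) |∂P/∂n| = 2.27×10⁻³ / (4.02×10⁻⁵ × 0.953) = 59.3 m/s

59.3 m s⁻¹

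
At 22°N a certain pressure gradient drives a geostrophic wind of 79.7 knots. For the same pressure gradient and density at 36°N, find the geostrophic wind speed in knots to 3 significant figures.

With the same pressure gradient and density, V_g ∝ 1/f ∝ 1/sin φ.
V₂ = V₁ · sin φ₁ / sin φ₂ = 79.7 × sin 22° / sin 36°
V₂ = 79.7 × 0.3746/0.5878 = 50.8 knots

50.8 knots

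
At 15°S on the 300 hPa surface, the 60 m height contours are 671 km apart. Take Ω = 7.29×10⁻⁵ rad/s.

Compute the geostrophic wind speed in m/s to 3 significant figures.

23.2 m/s

Coriolis parameter at 15°S:
f = 2Ω sin φ = 2 × 7.29×10⁻⁵ × sin 15° = 3.77×10⁻⁵ s⁻¹
Height gradient: |∂Z/∂n| = 60 m / 671000 m = 8.94×10⁻⁵
On a pressure surface, geostrophic balance gives V_g = (g/f)|∂Z/∂n|:
V_g = 9.81 × 8.94×10⁻⁵ / 3.77×10⁻⁵ = 23.2 m/s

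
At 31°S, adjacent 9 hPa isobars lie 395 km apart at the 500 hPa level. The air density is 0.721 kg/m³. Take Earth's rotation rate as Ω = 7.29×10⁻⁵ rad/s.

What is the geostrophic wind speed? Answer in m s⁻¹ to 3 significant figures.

Coriolis parameter at 31°S:
f = 2Ω sin φ = 2 × 7.29×10⁻⁵ × sin 31° = 7.51×10⁻⁵ s⁻¹
Pressure gradient: |∂P/∂n| = 900 Pa / 395000 m = 2.28×10⁻³ Pa/m
Geostrophic balance (pressure-gradient force = Coriolis force):
V_g = (1/(fρ)) |∂P/∂n| = 2.28×10⁻³ / (7.51×10⁻⁵ × 0.721) = 42.1 m/s

42.1 m s⁻¹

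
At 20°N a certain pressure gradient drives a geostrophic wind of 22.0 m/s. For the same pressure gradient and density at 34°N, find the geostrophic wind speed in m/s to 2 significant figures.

13 m/s

With the same pressure gradient and density, V_g ∝ 1/f ∝ 1/sin φ.
V₂ = V₁ · sin φ₁ / sin φ₂ = 22.0 × sin 20° / sin 34°
V₂ = 22.0 × 0.3420/0.5592 = 13 m/s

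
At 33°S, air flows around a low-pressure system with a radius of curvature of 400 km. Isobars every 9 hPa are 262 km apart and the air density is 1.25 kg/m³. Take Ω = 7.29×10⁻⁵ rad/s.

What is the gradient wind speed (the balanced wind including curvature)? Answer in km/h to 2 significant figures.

Coriolis parameter at 33°S:
f = 2Ω sin φ = 2 × 7.29×10⁻⁵ × sin 33° = 7.94×10⁻⁵ s⁻¹
Pressure gradient: |∂P/∂n| = 900 Pa / 262000 m = 3.44×10⁻³ Pa/m
Geostrophic speed: V_g = |∂P/∂n|/(fρ) = 3.44×10⁻³/(7.94×10⁻⁵ × 1.25) = 34.6 m/s
Around a low, centrifugal force acts outward with Coriolis, so pressure-gradient force balances both:
(1/ρ)|∂P/∂n| = fV + V²/R  →  V² + fR·V − fR·V_g = 0
With fR = 7.94×10⁻⁵ × 400×10³ m = 31.8 m/s:
V = [−fR + √((fR)² + 4 fR V_g)]/2 = [−31.8 + √(31.8² + 4×31.8×34.6)]/2 = 20.9 m/s
Subgeostrophic (V < V_g = 34.6 m/s), as expected around a low.
Converting: 20.9 m/s × 3.6 = 75 km/h

75 km/h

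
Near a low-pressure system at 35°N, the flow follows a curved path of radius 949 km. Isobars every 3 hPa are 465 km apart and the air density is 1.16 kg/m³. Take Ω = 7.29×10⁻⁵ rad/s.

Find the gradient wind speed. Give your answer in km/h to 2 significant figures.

Coriolis parameter at 35°N:
f = 2Ω sin φ = 2 × 7.29×10⁻⁵ × sin 35° = 8.36×10⁻⁵ s⁻¹
Pressure gradient: |∂P/∂n| = 300 Pa / 465000 m = 6.45×10⁻⁴ Pa/m
Geostrophic speed: V_g = |∂P/∂n|/(fρ) = 6.45×10⁻⁴/(8.36×10⁻⁵ × 1.16) = 6.65 m/s
Around a low, centrifugal force acts outward with Coriolis, so pressure-gradient force balances both:
(1/ρ)|∂P/∂n| = fV + V²/R  →  V² + fR·V − fR·V_g = 0
With fR = 8.36×10⁻⁵ × 949×10³ m = 79.4 m/s:
V = [−fR + √((fR)² + 4 fR V_g)]/2 = [−79.4 + √(79.4² + 4×79.4×6.65)]/2 = 6.17 m/s
Subgeostrophic (V < V_g = 6.65 m/s), as expected around a low.
Converting: 6.17 m/s × 3.6 = 22 km/h

22 km/h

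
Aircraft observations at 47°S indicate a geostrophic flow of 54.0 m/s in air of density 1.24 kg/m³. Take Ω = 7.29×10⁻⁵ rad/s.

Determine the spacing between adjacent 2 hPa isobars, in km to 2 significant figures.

Coriolis parameter at 47°S:
f = 2Ω sin φ = 2 × 7.29×10⁻⁵ × sin 47° = 1.07×10⁻⁴ s⁻¹
Geostrophic balance rearranged: |∂P/∂n| = f ρ V_g
|∂P/∂n| = 1.07×10⁻⁴ × 1.24 × 54.0 = 7.14×10⁻³ Pa/m
Isobar spacing: Δn = ΔP/|∂P/∂n| = 200 Pa / 7.14×10⁻³ Pa/m = 28011 m ≈ 28 km

28 km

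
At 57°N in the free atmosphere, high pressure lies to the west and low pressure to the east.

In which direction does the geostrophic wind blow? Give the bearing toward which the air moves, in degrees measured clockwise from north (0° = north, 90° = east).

The pressure-gradient force points toward the east (bearing 090°).
Geostrophic balance: in the Northern Hemisphere the Coriolis force deflects motion to the right, so the geostrophic wind blows 90° to the right of the pressure-gradient force (low pressure on the left).
Rotating 090° by 90° clockwise gives 180° — the wind blows toward the south.

180°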